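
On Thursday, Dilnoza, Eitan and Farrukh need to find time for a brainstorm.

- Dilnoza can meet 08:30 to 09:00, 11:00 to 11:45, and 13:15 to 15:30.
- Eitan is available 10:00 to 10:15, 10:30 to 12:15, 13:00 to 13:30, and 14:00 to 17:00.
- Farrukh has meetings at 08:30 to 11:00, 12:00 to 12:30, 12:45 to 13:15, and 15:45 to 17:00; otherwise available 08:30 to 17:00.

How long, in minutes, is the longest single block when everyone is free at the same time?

Farrukh free within 08:30–17:00: 11:00–12:00, 12:30–12:45, 13:15–15:45.
Dilnoza ∩ Eitan: 11:00–11:45, 13:15–13:30, 14:00–15:30.
Dilnoza ∩ Eitan ∩ Farrukh: 11:00–11:45, 13:15–13:30, 14:00–15:30.
Common window lengths: 45, 15, 90 min; longest is 90.

90 minutes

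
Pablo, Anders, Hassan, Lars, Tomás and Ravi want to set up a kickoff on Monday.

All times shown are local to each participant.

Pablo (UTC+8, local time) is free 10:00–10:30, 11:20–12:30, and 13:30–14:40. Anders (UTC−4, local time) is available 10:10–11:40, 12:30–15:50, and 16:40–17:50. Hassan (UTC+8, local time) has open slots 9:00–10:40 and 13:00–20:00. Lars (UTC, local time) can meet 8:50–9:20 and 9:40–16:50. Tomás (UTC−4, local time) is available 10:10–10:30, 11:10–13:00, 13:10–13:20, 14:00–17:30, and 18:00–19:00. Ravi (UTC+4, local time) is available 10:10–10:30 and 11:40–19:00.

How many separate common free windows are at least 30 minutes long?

0

Pablo → UTC: 02:00–02:30, 03:20–04:30, 05:30–06:40.
Anders → UTC: 14:10–15:40, 16:30–19:50, 20:40–21:50.
Hassan → UTC: 01:00–02:40, 05:00–12:00.
Lars → UTC: 08:50–09:20, 09:40–16:50.
Tomás → UTC: 14:10–14:30, 15:10–17:00, 17:10–17:20, 18:00–21:30, 22:00–23:00.
Ravi → UTC: 06:10–06:30, 07:40–15:00.
Pablo ∩ Anders: (none).
Pablo ∩ Anders ∩ Hassan: (none).
Pablo ∩ Anders ∩ Hassan ∩ Lars: (none).
Pablo ∩ Anders ∩ Hassan ∩ Lars ∩ Tomás: (none).
Pablo ∩ Anders ∩ Hassan ∩ Lars ∩ Tomás ∩ Ravi: (none).
Windows ≥ 30 min: (none).
That's 0 windows.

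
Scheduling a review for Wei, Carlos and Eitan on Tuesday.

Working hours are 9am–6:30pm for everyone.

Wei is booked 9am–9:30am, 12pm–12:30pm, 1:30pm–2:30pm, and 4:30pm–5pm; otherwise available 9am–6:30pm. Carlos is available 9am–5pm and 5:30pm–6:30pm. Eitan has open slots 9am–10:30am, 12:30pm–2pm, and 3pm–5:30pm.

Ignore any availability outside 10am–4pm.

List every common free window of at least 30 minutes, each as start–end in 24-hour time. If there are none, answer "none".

10:00–10:30, 12:30–13:30, 15:00–16:00

Wei free within 09:00–18:30: 09:30–12:00, 12:30–13:30, 14:30–16:30, 17:00–18:30.
Wei ∩ Carlos: 09:30–12:00, 12:30–13:30, 14:30–16:30, 17:30–18:30.
Wei ∩ Carlos ∩ Eitan: 09:30–10:30, 12:30–13:30, 15:00–16:30.
Restricted to 10:00–16:00: 10:00–10:30, 12:30–13:30, 15:00–16:00.
Windows ≥ 30 min: 10:00–10:30, 12:30–13:30, 15:00–16:00.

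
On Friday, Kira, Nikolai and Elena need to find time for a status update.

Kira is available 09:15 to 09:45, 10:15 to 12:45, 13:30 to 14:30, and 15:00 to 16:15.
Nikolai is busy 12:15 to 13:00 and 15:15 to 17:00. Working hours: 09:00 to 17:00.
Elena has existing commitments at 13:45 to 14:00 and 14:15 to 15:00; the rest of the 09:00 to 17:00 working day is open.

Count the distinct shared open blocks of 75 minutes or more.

Nikolai free within 09:00–17:00: 09:00–12:15, 13:00–15:15.
Elena free within 09:00–17:00: 09:00–13:45, 14:00–14:15, 15:00–17:00.
Kira ∩ Nikolai: 09:15–09:45, 10:15–12:15, 13:30–14:30, 15:00–15:15.
Kira ∩ Nikolai ∩ Elena: 09:15–09:45, 10:15–12:15, 13:30–13:45, 14:00–14:15, 15:00–15:15.
Windows ≥ 75 min: 10:15–12:15.
That's 1 window.

1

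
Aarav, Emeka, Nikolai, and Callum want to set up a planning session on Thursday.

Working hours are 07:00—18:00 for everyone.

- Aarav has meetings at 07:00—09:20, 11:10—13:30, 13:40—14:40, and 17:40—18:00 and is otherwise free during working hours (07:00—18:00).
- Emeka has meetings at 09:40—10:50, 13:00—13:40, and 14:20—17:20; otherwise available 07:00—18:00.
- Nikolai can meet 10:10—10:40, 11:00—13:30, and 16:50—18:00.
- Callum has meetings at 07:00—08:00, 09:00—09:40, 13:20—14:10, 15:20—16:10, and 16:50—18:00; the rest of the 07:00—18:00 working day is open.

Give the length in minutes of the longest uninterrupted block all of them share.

10 minutes

Aarav free within 07:00–18:00: 09:20–11:10, 13:30–13:40, 14:40–17:40.
Emeka free within 07:00–18:00: 07:00–09:40, 10:50–13:00, 13:40–14:20, 17:20–18:00.
Callum free within 07:00–18:00: 08:00–09:00, 09:40–13:20, 14:10–15:20, 16:10–16:50.
Aarav ∩ Emeka: 09:20–09:40, 10:50–11:10, 17:20–17:40.
Aarav ∩ Emeka ∩ Nikolai: 11:00–11:10, 17:20–17:40.
Aarav ∩ Emeka ∩ Nikolai ∩ Callum: 11:00–11:10.
Single common window of 10 minutes.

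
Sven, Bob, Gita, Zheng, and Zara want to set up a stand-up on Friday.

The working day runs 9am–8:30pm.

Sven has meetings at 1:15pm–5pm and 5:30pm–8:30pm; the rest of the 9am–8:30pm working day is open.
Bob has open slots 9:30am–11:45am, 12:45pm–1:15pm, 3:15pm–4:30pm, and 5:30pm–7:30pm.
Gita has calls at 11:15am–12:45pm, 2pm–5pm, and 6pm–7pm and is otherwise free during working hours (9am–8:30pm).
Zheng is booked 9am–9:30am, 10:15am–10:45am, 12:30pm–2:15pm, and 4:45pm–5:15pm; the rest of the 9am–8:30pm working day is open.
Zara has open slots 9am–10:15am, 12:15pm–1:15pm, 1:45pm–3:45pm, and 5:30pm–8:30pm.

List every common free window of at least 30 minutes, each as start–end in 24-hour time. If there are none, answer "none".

09:30–10:15

Sven free within 09:00–20:30: 09:00–13:15, 17:00–17:30.
Gita free within 09:00–20:30: 09:00–11:15, 12:45–14:00, 17:00–18:00, 19:00–20:30.
Zheng free within 09:00–20:30: 09:30–10:15, 10:45–12:30, 14:15–16:45, 17:15–20:30.
Sven ∩ Bob: 09:30–11:45, 12:45–13:15.
Sven ∩ Bob ∩ Gita: 09:30–11:15, 12:45–13:15.
Sven ∩ Bob ∩ Gita ∩ Zheng: 09:30–10:15, 10:45–11:15.
Sven ∩ Bob ∩ Gita ∩ Zheng ∩ Zara: 09:30–10:15.
Windows ≥ 30 min: 09:30–10:15.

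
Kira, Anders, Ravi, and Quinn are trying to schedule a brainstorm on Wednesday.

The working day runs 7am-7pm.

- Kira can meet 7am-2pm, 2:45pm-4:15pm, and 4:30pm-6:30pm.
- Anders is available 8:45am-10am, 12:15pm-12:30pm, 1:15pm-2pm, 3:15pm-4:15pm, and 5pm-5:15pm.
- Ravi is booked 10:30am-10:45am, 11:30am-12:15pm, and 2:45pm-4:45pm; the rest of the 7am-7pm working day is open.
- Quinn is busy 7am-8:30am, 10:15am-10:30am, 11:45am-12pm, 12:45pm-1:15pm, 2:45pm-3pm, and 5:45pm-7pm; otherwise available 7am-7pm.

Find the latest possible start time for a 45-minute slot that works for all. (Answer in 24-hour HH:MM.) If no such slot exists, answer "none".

13:15

Ravi free within 07:00–19:00: 07:00–10:30, 10:45–11:30, 12:15–14:45, 16:45–19:00.
Quinn free within 07:00–19:00: 08:30–10:15, 10:30–11:45, 12:00–12:45, 13:15–14:45, 15:00–17:45.
Kira ∩ Anders: 08:45–10:00, 12:15–12:30, 13:15–14:00, 15:15–16:15, 17:00–17:15.
Kira ∩ Anders ∩ Ravi: 08:45–10:00, 12:15–12:30, 13:15–14:00, 17:00–17:15.
Kira ∩ Anders ∩ Ravi ∩ Quinn: 08:45–10:00, 12:15–12:30, 13:15–14:00, 17:00–17:15.
Windows ≥ 45 min: 08:45–10:00, 13:15–14:00.
Latest start in the last window 13:15–14:00 is 14:00 − 45 min = 13:15.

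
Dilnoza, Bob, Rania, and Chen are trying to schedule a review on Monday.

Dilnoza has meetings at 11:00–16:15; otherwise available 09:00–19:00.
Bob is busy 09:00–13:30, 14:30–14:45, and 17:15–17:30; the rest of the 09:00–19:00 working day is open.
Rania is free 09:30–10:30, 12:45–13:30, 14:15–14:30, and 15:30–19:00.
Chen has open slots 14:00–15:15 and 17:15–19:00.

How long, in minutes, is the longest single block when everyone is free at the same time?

90 minutes

Dilnoza free within 09:00–19:00: 09:00–11:00, 16:15–19:00.
Bob free within 09:00–19:00: 13:30–14:30, 14:45–17:15, 17:30–19:00.
Dilnoza ∩ Bob: 16:15–17:15, 17:30–19:00.
Dilnoza ∩ Bob ∩ Rania: 16:15–17:15, 17:30–19:00.
Dilnoza ∩ Bob ∩ Rania ∩ Chen: 17:30–19:00.
Single common window of 90 minutes.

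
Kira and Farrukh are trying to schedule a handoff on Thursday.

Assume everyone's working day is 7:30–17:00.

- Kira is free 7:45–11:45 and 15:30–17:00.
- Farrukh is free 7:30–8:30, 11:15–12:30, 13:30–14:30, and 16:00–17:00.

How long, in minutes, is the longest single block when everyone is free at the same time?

60 minutes

Kira ∩ Farrukh: 07:45–08:30, 11:15–11:45, 16:00–17:00.
Common window lengths: 45, 30, 60 min; longest is 60.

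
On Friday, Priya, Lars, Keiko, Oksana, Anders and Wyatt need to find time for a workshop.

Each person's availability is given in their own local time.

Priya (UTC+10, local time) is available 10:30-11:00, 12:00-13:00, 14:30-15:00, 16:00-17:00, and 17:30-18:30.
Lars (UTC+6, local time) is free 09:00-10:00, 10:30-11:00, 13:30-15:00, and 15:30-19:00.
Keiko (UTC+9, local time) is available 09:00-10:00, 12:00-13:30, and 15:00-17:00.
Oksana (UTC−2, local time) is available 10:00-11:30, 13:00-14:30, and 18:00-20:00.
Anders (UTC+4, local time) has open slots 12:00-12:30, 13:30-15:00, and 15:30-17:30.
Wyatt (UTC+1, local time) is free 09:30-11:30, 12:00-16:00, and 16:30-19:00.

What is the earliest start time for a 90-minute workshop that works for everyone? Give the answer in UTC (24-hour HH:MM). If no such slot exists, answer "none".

none

Priya → UTC: 00:30–01:00, 02:00–03:00, 04:30–05:00, 06:00–07:00, 07:30–08:30.
Lars → UTC: 03:00–04:00, 04:30–05:00, 07:30–09:00, 09:30–13:00.
Keiko → UTC: 00:00–01:00, 03:00–04:30, 06:00–08:00.
Oksana → UTC: 12:00–13:30, 15:00–16:30, 20:00–22:00.
Anders → UTC: 08:00–08:30, 09:30–11:00, 11:30–13:30.
Wyatt → UTC: 08:30–10:30, 11:00–15:00, 15:30–18:00.
Priya ∩ Lars: 04:30–05:00, 07:30–08:30.
Priya ∩ Lars ∩ Keiko: 07:30–08:00.
Priya ∩ Lars ∩ Keiko ∩ Oksana: (none).
Priya ∩ Lars ∩ Keiko ∩ Oksana ∩ Anders: (none).
Priya ∩ Lars ∩ Keiko ∩ Oksana ∩ Anders ∩ Wyatt: (none).
Windows ≥ 90 min: (none).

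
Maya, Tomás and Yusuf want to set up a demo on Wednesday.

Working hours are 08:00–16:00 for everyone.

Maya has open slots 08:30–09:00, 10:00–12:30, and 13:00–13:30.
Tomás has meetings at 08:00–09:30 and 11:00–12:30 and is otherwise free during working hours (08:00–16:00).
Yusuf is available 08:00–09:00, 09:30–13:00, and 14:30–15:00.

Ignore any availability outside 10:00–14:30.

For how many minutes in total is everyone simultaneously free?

60 minutes

Tomás free within 08:00–16:00: 09:30–11:00, 12:30–16:00.
Maya ∩ Tomás: 10:00–11:00, 13:00–13:30.
Maya ∩ Tomás ∩ Yusuf: 10:00–11:00.
Restricted to 10:00–14:30: 10:00–11:00.
Total common minutes: 60.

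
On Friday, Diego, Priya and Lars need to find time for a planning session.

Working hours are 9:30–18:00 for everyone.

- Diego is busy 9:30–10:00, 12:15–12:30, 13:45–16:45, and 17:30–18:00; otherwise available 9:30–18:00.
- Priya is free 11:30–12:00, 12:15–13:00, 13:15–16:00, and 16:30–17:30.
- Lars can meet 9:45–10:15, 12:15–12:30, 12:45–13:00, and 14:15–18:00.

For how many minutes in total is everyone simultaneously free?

60 minutes

Diego free within 09:30–18:00: 10:00–12:15, 12:30–13:45, 16:45–17:30.
Diego ∩ Priya: 11:30–12:00, 12:30–13:00, 13:15–13:45, 16:45–17:30.
Diego ∩ Priya ∩ Lars: 12:45–13:00, 16:45–17:30.
Total common minutes: 15 + 45 = 60.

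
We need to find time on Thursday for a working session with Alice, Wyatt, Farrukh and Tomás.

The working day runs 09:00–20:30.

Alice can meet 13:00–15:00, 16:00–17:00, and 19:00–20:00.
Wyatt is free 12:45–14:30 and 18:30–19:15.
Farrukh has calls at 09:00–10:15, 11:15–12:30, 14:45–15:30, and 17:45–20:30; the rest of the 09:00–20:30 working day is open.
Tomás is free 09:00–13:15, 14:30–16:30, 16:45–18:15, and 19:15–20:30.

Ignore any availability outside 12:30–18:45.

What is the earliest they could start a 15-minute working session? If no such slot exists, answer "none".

13:00

Farrukh free within 09:00–20:30: 10:15–11:15, 12:30–14:45, 15:30–17:45.
Alice ∩ Wyatt: 13:00–14:30, 19:00–19:15.
Alice ∩ Wyatt ∩ Farrukh: 13:00–14:30.
Alice ∩ Wyatt ∩ Farrukh ∩ Tomás: 13:00–13:15.
Restricted to 12:30–18:45: 13:00–13:15.
Windows ≥ 15 min: 13:00–13:15.
Earliest such window starts at 13:00.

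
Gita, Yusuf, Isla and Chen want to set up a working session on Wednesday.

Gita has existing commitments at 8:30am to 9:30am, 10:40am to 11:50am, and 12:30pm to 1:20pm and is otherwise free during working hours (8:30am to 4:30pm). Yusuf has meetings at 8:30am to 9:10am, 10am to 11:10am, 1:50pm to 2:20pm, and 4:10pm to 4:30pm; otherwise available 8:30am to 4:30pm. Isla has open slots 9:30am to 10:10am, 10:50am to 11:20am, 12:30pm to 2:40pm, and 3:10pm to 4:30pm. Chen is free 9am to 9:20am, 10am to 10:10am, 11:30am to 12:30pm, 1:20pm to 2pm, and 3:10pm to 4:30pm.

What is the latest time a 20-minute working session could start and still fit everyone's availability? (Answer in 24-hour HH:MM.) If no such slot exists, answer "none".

15:50

Gita free within 08:30–16:30: 09:30–10:40, 11:50–12:30, 13:20–16:30.
Yusuf free within 08:30–16:30: 09:10–10:00, 11:10–13:50, 14:20–16:10.
Gita ∩ Yusuf: 09:30–10:00, 11:50–12:30, 13:20–13:50, 14:20–16:10.
Gita ∩ Yusuf ∩ Isla: 09:30–10:00, 13:20–13:50, 14:20–14:40, 15:10–16:10.
Gita ∩ Yusuf ∩ Isla ∩ Chen: 13:20–13:50, 15:10–16:10.
Windows ≥ 20 min: 13:20–13:50, 15:10–16:10.
Latest start in the last window 15:10–16:10 is 16:10 − 20 min = 15:50.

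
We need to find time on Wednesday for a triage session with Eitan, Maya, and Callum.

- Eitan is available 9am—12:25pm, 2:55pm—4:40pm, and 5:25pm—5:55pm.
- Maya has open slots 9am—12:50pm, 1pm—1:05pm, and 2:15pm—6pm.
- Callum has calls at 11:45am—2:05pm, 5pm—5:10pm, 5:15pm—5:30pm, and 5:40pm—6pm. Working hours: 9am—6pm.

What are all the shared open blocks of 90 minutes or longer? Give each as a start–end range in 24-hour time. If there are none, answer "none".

Callum free within 09:00–18:00: 09:00–11:45, 14:05–17:00, 17:10–17:15, 17:30–17:40.
Eitan ∩ Maya: 09:00–12:25, 14:55–16:40, 17:25–17:55.
Eitan ∩ Maya ∩ Callum: 09:00–11:45, 14:55–16:40, 17:30–17:40.
Windows ≥ 90 min: 09:00–11:45, 14:55–16:40.

09:00–11:45, 14:55–16:40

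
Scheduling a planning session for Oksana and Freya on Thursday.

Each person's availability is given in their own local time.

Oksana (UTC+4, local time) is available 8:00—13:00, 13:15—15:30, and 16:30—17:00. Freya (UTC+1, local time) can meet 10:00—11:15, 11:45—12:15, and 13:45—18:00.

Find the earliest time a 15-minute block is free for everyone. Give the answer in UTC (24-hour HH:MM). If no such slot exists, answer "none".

09:15

Oksana → UTC: 04:00–09:00, 09:15–11:30, 12:30–13:00.
Freya → UTC: 09:00–10:15, 10:45–11:15, 12:45–17:00.
Oksana ∩ Freya: 09:15–10:15, 10:45–11:15, 12:45–13:00.
Windows ≥ 15 min: 09:15–10:15, 10:45–11:15, 12:45–13:00.
Earliest such window starts at 09:15.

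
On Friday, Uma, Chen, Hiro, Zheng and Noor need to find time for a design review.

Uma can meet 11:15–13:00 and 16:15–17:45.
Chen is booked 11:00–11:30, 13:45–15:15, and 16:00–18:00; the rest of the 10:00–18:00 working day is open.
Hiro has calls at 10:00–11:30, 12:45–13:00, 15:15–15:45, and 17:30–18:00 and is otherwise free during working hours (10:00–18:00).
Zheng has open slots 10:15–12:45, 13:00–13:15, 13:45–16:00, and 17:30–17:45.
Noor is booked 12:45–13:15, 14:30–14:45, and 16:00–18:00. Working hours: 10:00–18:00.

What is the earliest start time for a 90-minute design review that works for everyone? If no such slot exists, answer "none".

none

Chen free within 10:00–18:00: 10:00–11:00, 11:30–13:45, 15:15–16:00.
Hiro free within 10:00–18:00: 11:30–12:45, 13:00–15:15, 15:45–17:30.
Noor free within 10:00–18:00: 10:00–12:45, 13:15–14:30, 14:45–16:00.
Uma ∩ Chen: 11:30–13:00.
Uma ∩ Chen ∩ Hiro: 11:30–12:45.
Uma ∩ Chen ∩ Hiro ∩ Zheng: 11:30–12:45.
Uma ∩ Chen ∩ Hiro ∩ Zheng ∩ Noor: 11:30–12:45.
Windows ≥ 90 min: (none).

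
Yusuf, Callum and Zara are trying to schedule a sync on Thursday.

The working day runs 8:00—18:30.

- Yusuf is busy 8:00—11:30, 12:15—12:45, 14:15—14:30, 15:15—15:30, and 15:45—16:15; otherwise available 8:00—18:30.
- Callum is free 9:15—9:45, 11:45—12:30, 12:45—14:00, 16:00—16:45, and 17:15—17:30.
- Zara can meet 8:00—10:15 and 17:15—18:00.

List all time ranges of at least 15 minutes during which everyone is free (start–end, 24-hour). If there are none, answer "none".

Yusuf free within 08:00–18:30: 11:30–12:15, 12:45–14:15, 14:30–15:15, 15:30–15:45, 16:15–18:30.
Yusuf ∩ Callum: 11:45–12:15, 12:45–14:00, 16:15–16:45, 17:15–17:30.
Yusuf ∩ Callum ∩ Zara: 17:15–17:30.
Windows ≥ 15 min: 17:15–17:30.

17:15–17:30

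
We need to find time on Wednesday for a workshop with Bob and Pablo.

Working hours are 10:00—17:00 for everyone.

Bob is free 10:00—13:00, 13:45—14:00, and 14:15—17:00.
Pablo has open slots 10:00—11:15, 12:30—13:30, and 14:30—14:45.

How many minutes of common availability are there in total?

Bob ∩ Pablo: 10:00–11:15, 12:30–13:00, 14:30–14:45.
Total common minutes: 75 + 30 + 15 = 120.

120 minutes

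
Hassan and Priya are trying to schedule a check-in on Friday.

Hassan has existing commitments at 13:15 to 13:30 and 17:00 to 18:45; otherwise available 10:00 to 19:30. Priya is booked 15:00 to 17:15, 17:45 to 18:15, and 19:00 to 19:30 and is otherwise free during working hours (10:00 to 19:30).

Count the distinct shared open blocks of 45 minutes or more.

2

Hassan free within 10:00–19:30: 10:00–13:15, 13:30–17:00, 18:45–19:30.
Priya free within 10:00–19:30: 10:00–15:00, 17:15–17:45, 18:15–19:00.
Hassan ∩ Priya: 10:00–13:15, 13:30–15:00, 18:45–19:00.
Windows ≥ 45 min: 10:00–13:15, 13:30–15:00.
That's 2 windows.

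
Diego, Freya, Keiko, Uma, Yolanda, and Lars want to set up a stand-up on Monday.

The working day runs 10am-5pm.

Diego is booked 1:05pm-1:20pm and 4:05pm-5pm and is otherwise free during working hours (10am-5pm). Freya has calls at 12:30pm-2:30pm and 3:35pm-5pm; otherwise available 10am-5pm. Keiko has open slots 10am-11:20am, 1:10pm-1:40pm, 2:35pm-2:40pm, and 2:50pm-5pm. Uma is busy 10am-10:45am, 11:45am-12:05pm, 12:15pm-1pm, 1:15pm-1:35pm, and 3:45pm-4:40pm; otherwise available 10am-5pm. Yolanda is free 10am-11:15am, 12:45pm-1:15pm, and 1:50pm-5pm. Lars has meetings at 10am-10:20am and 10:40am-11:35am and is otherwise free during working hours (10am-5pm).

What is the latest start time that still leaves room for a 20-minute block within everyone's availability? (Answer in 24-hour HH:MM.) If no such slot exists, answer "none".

15:15

Diego free within 10:00–17:00: 10:00–13:05, 13:20–16:05.
Freya free within 10:00–17:00: 10:00–12:30, 14:30–15:35.
Uma free within 10:00–17:00: 10:45–11:45, 12:05–12:15, 13:00–13:15, 13:35–15:45, 16:40–17:00.
Lars free within 10:00–17:00: 10:20–10:40, 11:35–17:00.
Diego ∩ Freya: 10:00–12:30, 14:30–15:35.
Diego ∩ Freya ∩ Keiko: 10:00–11:20, 14:35–14:40, 14:50–15:35.
Diego ∩ Freya ∩ Keiko ∩ Uma: 10:45–11:20, 14:35–14:40, 14:50–15:35.
Diego ∩ Freya ∩ Keiko ∩ Uma ∩ Yolanda: 10:45–11:15, 14:35–14:40, 14:50–15:35.
Diego ∩ Freya ∩ Keiko ∩ Uma ∩ Yolanda ∩ Lars: 14:35–14:40, 14:50–15:35.
Windows ≥ 20 min: 14:50–15:35.
Latest start in the last window 14:50–15:35 is 15:35 − 20 min = 15:15.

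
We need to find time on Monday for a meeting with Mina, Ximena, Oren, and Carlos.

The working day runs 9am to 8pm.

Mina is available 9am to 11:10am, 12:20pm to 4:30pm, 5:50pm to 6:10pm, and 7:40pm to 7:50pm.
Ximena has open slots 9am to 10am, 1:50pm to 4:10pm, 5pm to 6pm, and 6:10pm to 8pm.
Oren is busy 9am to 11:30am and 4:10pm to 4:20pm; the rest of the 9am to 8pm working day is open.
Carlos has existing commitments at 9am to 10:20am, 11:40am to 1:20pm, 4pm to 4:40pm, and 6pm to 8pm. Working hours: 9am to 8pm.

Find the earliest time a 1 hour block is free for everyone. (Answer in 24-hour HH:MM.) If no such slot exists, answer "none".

Oren free within 09:00–20:00: 11:30–16:10, 16:20–20:00.
Carlos free within 09:00–20:00: 10:20–11:40, 13:20–16:00, 16:40–18:00.
Mina ∩ Ximena: 09:00–10:00, 13:50–16:10, 17:50–18:00, 19:40–19:50.
Mina ∩ Ximena ∩ Oren: 13:50–16:10, 17:50–18:00, 19:40–19:50.
Mina ∩ Ximena ∩ Oren ∩ Carlos: 13:50–16:00, 17:50–18:00.
Windows ≥ 60 min: 13:50–16:00.
Earliest such window starts at 13:50.

13:50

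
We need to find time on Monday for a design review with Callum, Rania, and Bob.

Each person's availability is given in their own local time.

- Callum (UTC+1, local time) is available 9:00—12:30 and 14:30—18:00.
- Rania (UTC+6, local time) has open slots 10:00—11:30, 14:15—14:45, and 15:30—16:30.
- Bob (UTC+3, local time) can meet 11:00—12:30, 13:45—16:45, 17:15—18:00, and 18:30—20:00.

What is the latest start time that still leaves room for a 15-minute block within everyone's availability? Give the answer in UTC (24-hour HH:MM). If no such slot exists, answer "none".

Callum → UTC: 08:00–11:30, 13:30–17:00.
Rania → UTC: 04:00–05:30, 08:15–08:45, 09:30–10:30.
Bob → UTC: 08:00–09:30, 10:45–13:45, 14:15–15:00, 15:30–17:00.
Callum ∩ Rania: 08:15–08:45, 09:30–10:30.
Callum ∩ Rania ∩ Bob: 08:15–08:45.
Windows ≥ 15 min: 08:15–08:45.
Latest start in the last window 08:15–08:45 is 08:45 − 15 min = 08:30.

08:30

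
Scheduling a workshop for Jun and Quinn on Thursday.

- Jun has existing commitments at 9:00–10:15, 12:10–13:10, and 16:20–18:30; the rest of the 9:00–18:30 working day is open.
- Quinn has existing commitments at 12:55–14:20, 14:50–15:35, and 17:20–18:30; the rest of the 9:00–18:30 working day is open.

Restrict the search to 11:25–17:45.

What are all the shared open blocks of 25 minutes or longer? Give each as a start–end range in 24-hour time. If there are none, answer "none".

Jun free within 09:00–18:30: 10:15–12:10, 13:10–16:20.
Quinn free within 09:00–18:30: 09:00–12:55, 14:20–14:50, 15:35–17:20.
Jun ∩ Quinn: 10:15–12:10, 14:20–14:50, 15:35–16:20.
Restricted to 11:25–17:45: 11:25–12:10, 14:20–14:50, 15:35–16:20.
Windows ≥ 25 min: 11:25–12:10, 14:20–14:50, 15:35–16:20.

11:25–12:10, 14:20–14:50, 15:35–16:20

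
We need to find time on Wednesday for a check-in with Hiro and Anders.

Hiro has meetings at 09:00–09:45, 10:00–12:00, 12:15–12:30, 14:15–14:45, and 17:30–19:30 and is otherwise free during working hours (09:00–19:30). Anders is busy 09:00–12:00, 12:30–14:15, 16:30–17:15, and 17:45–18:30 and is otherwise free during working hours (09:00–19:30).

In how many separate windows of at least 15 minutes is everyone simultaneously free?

Hiro free within 09:00–19:30: 09:45–10:00, 12:00–12:15, 12:30–14:15, 14:45–17:30.
Anders free within 09:00–19:30: 12:00–12:30, 14:15–16:30, 17:15–17:45, 18:30–19:30.
Hiro ∩ Anders: 12:00–12:15, 14:45–16:30, 17:15–17:30.
Windows ≥ 15 min: 12:00–12:15, 14:45–16:30, 17:15–17:30.
That's 3 windows.

3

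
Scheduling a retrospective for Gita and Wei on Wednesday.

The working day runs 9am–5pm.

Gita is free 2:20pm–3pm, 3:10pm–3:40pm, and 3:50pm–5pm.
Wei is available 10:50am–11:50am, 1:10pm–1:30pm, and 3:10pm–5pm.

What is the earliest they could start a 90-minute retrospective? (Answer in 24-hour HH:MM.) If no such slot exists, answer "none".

Gita ∩ Wei: 15:10–15:40, 15:50–17:00.
Windows ≥ 90 min: (none).

none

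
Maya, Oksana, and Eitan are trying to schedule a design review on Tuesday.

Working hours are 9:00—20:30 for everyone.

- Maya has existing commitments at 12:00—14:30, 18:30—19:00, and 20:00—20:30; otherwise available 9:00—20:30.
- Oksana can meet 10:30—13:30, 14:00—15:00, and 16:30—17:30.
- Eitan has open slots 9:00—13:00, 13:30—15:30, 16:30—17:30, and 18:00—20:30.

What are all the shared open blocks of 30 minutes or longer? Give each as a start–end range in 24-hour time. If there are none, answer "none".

Maya free within 09:00–20:30: 09:00–12:00, 14:30–18:30, 19:00–20:00.
Maya ∩ Oksana: 10:30–12:00, 14:30–15:00, 16:30–17:30.
Maya ∩ Oksana ∩ Eitan: 10:30–12:00, 14:30–15:00, 16:30–17:30.
Windows ≥ 30 min: 10:30–12:00, 14:30–15:00, 16:30–17:30.

10:30–12:00, 14:30–15:00, 16:30–17:30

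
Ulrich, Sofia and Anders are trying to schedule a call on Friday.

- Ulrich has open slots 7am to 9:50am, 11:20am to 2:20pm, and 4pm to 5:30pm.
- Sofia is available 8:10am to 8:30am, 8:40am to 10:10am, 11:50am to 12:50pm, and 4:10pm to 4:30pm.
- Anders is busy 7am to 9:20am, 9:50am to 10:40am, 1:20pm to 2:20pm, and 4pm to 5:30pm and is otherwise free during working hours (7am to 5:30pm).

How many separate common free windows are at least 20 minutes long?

Anders free within 07:00–17:30: 09:20–09:50, 10:40–13:20, 14:20–16:00.
Ulrich ∩ Sofia: 08:10–08:30, 08:40–09:50, 11:50–12:50, 16:10–16:30.
Ulrich ∩ Sofia ∩ Anders: 09:20–09:50, 11:50–12:50.
Windows ≥ 20 min: 09:20–09:50, 11:50–12:50.
That's 2 windows.

2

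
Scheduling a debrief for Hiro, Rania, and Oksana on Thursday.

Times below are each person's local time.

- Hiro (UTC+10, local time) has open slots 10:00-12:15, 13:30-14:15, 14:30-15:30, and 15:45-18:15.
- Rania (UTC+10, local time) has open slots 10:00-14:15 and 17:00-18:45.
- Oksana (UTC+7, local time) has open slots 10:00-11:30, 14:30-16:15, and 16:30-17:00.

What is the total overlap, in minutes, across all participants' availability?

90 minutes

Hiro → UTC: 00:00–02:15, 03:30–04:15, 04:30–05:30, 05:45–08:15.
Rania → UTC: 00:00–04:15, 07:00–08:45.
Oksana → UTC: 03:00–04:30, 07:30–09:15, 09:30–10:00.
Hiro ∩ Rania: 00:00–02:15, 03:30–04:15, 07:00–08:15.
Hiro ∩ Rania ∩ Oksana: 03:30–04:15, 07:30–08:15.
Total common minutes: 45 + 45 = 90.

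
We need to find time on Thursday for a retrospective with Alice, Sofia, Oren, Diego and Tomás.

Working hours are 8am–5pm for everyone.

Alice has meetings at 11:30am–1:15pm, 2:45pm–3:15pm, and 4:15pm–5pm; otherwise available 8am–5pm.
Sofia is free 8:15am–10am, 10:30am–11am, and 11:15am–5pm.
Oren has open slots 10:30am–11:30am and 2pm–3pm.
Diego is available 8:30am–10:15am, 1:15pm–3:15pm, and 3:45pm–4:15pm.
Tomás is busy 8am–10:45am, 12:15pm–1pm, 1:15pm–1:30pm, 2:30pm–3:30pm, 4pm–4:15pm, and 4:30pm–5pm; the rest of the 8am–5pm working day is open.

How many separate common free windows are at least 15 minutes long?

1

Alice free within 08:00–17:00: 08:00–11:30, 13:15–14:45, 15:15–16:15.
Tomás free within 08:00–17:00: 10:45–12:15, 13:00–13:15, 13:30–14:30, 15:30–16:00, 16:15–16:30.
Alice ∩ Sofia: 08:15–10:00, 10:30–11:00, 11:15–11:30, 13:15–14:45, 15:15–16:15.
Alice ∩ Sofia ∩ Oren: 10:30–11:00, 11:15–11:30, 14:00–14:45.
Alice ∩ Sofia ∩ Oren ∩ Diego: 14:00–14:45.
Alice ∩ Sofia ∩ Oren ∩ Diego ∩ Tomás: 14:00–14:30.
Windows ≥ 15 min: 14:00–14:30.
That's 1 window.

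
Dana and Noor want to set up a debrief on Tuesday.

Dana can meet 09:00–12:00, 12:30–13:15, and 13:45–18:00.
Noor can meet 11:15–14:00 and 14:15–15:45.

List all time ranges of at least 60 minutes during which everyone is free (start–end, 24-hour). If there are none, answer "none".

Dana ∩ Noor: 11:15–12:00, 12:30–13:15, 13:45–14:00, 14:15–15:45.
Windows ≥ 60 min: 14:15–15:45.

14:15–15:45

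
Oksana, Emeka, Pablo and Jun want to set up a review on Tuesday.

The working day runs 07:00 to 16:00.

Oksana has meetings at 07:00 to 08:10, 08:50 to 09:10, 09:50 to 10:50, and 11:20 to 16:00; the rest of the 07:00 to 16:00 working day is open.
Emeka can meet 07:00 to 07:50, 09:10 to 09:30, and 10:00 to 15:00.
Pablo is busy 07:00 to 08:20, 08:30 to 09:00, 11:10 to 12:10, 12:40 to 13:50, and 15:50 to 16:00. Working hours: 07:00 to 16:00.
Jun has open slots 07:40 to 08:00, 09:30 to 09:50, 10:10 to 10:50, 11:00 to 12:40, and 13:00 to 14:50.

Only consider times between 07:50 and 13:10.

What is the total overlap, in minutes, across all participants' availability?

10 minutes

Oksana free within 07:00–16:00: 08:10–08:50, 09:10–09:50, 10:50–11:20.
Pablo free within 07:00–16:00: 08:20–08:30, 09:00–11:10, 12:10–12:40, 13:50–15:50.
Oksana ∩ Emeka: 09:10–09:30, 10:50–11:20.
Oksana ∩ Emeka ∩ Pablo: 09:10–09:30, 10:50–11:10.
Oksana ∩ Emeka ∩ Pablo ∩ Jun: 11:00–11:10.
Restricted to 07:50–13:10: 11:00–11:10.
Total common minutes: 10.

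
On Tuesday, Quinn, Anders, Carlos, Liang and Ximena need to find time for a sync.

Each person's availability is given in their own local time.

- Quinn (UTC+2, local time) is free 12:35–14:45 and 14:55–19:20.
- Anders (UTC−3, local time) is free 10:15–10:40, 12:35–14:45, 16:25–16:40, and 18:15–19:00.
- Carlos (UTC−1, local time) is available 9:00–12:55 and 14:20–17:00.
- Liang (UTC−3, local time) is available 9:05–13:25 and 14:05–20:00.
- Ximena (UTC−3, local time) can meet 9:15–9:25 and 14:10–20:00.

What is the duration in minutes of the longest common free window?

Quinn → UTC: 10:35–12:45, 12:55–17:20.
Anders → UTC: 13:15–13:40, 15:35–17:45, 19:25–19:40, 21:15–22:00.
Carlos → UTC: 10:00–13:55, 15:20–18:00.
Liang → UTC: 12:05–16:25, 17:05–23:00.
Ximena → UTC: 12:15–12:25, 17:10–23:00.
Quinn ∩ Anders: 13:15–13:40, 15:35–17:20.
Quinn ∩ Anders ∩ Carlos: 13:15–13:40, 15:35–17:20.
Quinn ∩ Anders ∩ Carlos ∩ Liang: 13:15–13:40, 15:35–16:25, 17:05–17:20.
Quinn ∩ Anders ∩ Carlos ∩ Liang ∩ Ximena: 17:10–17:20.
Single common window of 10 minutes.

10 minutes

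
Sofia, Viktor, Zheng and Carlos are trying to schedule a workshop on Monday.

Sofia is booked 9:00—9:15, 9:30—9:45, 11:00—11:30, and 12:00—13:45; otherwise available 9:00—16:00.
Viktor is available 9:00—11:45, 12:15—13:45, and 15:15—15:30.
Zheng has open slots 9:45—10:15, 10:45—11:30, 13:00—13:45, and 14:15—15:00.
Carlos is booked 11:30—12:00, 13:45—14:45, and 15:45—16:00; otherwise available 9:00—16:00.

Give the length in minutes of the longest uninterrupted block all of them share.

30 minutes

Sofia free within 09:00–16:00: 09:15–09:30, 09:45–11:00, 11:30–12:00, 13:45–16:00.
Carlos free within 09:00–16:00: 09:00–11:30, 12:00–13:45, 14:45–15:45.
Sofia ∩ Viktor: 09:15–09:30, 09:45–11:00, 11:30–11:45, 15:15–15:30.
Sofia ∩ Viktor ∩ Zheng: 09:45–10:15, 10:45–11:00.
Sofia ∩ Viktor ∩ Zheng ∩ Carlos: 09:45–10:15, 10:45–11:00.
Common window lengths: 30, 15 min; longest is 30.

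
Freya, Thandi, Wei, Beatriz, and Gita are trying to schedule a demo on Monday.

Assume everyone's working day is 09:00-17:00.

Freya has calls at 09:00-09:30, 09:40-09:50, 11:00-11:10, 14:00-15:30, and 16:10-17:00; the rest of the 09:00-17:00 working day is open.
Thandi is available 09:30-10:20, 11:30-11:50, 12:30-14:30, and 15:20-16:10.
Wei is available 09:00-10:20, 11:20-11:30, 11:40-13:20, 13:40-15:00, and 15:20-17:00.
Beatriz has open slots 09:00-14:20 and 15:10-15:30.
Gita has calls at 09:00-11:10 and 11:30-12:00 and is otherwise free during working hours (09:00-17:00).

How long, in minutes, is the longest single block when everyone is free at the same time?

Freya free within 09:00–17:00: 09:30–09:40, 09:50–11:00, 11:10–14:00, 15:30–16:10.
Gita free within 09:00–17:00: 11:10–11:30, 12:00–17:00.
Freya ∩ Thandi: 09:30–09:40, 09:50–10:20, 11:30–11:50, 12:30–14:00, 15:30–16:10.
Freya ∩ Thandi ∩ Wei: 09:30–09:40, 09:50–10:20, 11:40–11:50, 12:30–13:20, 13:40–14:00, 15:30–16:10.
Freya ∩ Thandi ∩ Wei ∩ Beatriz: 09:30–09:40, 09:50–10:20, 11:40–11:50, 12:30–13:20, 13:40–14:00.
Freya ∩ Thandi ∩ Wei ∩ Beatriz ∩ Gita: 12:30–13:20, 13:40–14:00.
Common window lengths: 50, 20 min; longest is 50.

50 minutes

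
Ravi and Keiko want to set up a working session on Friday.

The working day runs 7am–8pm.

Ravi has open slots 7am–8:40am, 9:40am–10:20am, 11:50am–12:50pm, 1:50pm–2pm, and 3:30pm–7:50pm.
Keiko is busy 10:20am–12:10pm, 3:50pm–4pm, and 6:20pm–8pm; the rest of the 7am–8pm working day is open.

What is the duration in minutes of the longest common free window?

Keiko free within 07:00–20:00: 07:00–10:20, 12:10–15:50, 16:00–18:20.
Ravi ∩ Keiko: 07:00–08:40, 09:40–10:20, 12:10–12:50, 13:50–14:00, 15:30–15:50, 16:00–18:20.
Common window lengths: 100, 40, 40, 10, 20, 140 min; longest is 140.

140 minutes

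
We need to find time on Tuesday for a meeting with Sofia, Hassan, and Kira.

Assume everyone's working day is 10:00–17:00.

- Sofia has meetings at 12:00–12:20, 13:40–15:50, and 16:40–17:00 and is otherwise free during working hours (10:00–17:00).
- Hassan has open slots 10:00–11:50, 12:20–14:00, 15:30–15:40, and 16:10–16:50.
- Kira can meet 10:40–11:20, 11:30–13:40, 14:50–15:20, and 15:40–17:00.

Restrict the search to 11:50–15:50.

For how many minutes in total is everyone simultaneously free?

Sofia free within 10:00–17:00: 10:00–12:00, 12:20–13:40, 15:50–16:40.
Sofia ∩ Hassan: 10:00–11:50, 12:20–13:40, 16:10–16:40.
Sofia ∩ Hassan ∩ Kira: 10:40–11:20, 11:30–11:50, 12:20–13:40, 16:10–16:40.
Restricted to 11:50–15:50: 12:20–13:40.
Total common minutes: 80.

80 minutes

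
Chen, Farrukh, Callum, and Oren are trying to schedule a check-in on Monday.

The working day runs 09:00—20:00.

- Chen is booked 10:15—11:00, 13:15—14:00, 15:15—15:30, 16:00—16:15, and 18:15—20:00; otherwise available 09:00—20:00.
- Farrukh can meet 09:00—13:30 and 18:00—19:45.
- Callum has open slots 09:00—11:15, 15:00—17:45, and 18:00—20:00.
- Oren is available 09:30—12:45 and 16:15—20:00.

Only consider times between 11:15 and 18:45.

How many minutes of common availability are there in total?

Chen free within 09:00–20:00: 09:00–10:15, 11:00–13:15, 14:00–15:15, 15:30–16:00, 16:15–18:15.
Chen ∩ Farrukh: 09:00–10:15, 11:00–13:15, 18:00–18:15.
Chen ∩ Farrukh ∩ Callum: 09:00–10:15, 11:00–11:15, 18:00–18:15.
Chen ∩ Farrukh ∩ Callum ∩ Oren: 09:30–10:15, 11:00–11:15, 18:00–18:15.
Restricted to 11:15–18:45: 18:00–18:15.
Total common minutes: 15.

15 minutes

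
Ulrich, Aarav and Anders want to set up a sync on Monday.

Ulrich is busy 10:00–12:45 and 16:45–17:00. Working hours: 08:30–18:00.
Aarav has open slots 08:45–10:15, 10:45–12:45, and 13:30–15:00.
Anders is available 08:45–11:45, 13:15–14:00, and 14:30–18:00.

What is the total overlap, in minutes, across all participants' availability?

135 minutes

Ulrich free within 08:30–18:00: 08:30–10:00, 12:45–16:45, 17:00–18:00.
Ulrich ∩ Aarav: 08:45–10:00, 13:30–15:00.
Ulrich ∩ Aarav ∩ Anders: 08:45–10:00, 13:30–14:00, 14:30–15:00.
Total common minutes: 75 + 30 + 30 = 135.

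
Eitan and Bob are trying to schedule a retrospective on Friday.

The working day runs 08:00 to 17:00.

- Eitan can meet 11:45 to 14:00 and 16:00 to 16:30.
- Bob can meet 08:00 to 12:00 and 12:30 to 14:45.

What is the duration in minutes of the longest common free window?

Eitan ∩ Bob: 11:45–12:00, 12:30–14:00.
Common window lengths: 15, 90 min; longest is 90.

90 minutes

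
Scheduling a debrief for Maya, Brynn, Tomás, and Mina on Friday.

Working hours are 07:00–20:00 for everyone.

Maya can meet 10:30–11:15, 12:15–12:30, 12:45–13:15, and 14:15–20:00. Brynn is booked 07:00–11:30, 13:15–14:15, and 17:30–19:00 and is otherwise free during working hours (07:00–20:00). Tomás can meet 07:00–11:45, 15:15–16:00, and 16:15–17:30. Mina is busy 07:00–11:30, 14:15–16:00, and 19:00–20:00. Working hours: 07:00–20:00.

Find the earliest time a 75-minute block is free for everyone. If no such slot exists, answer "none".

Brynn free within 07:00–20:00: 11:30–13:15, 14:15–17:30, 19:00–20:00.
Mina free within 07:00–20:00: 11:30–14:15, 16:00–19:00.
Maya ∩ Brynn: 12:15–12:30, 12:45–13:15, 14:15–17:30, 19:00–20:00.
Maya ∩ Brynn ∩ Tomás: 15:15–16:00, 16:15–17:30.
Maya ∩ Brynn ∩ Tomás ∩ Mina: 16:15–17:30.
Windows ≥ 75 min: 16:15–17:30.
Earliest such window starts at 16:15.

16:15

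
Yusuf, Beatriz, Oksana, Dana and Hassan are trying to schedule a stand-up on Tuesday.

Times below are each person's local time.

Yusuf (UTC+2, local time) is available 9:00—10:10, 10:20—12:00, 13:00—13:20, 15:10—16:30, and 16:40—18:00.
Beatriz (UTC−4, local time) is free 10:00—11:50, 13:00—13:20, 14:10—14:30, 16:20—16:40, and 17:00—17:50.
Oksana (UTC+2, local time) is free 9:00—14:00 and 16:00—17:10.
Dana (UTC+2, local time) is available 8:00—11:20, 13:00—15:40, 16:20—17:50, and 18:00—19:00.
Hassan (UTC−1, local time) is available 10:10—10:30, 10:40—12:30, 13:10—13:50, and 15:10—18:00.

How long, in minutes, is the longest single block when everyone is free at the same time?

Yusuf → UTC: 07:00–08:10, 08:20–10:00, 11:00–11:20, 13:10–14:30, 14:40–16:00.
Beatriz → UTC: 14:00–15:50, 17:00–17:20, 18:10–18:30, 20:20–20:40, 21:00–21:50.
Oksana → UTC: 07:00–12:00, 14:00–15:10.
Dana → UTC: 06:00–09:20, 11:00–13:40, 14:20–15:50, 16:00–17:00.
Hassan → UTC: 11:10–11:30, 11:40–13:30, 14:10–14:50, 16:10–19:00.
Yusuf ∩ Beatriz: 14:00–14:30, 14:40–15:50.
Yusuf ∩ Beatriz ∩ Oksana: 14:00–14:30, 14:40–15:10.
Yusuf ∩ Beatriz ∩ Oksana ∩ Dana: 14:20–14:30, 14:40–15:10.
Yusuf ∩ Beatriz ∩ Oksana ∩ Dana ∩ Hassan: 14:20–14:30, 14:40–14:50.
Common window lengths: 10, 10 min; longest is 10.

10 minutes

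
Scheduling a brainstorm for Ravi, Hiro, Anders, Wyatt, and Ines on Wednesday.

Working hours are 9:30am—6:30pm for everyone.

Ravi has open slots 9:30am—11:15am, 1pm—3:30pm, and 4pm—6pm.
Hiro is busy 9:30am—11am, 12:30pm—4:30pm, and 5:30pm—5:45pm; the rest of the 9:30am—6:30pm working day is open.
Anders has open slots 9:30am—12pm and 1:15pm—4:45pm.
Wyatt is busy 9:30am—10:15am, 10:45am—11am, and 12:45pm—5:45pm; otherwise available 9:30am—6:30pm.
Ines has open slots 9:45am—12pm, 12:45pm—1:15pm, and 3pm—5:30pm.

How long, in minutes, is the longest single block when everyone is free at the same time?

Hiro free within 09:30–18:30: 11:00–12:30, 16:30–17:30, 17:45–18:30.
Wyatt free within 09:30–18:30: 10:15–10:45, 11:00–12:45, 17:45–18:30.
Ravi ∩ Hiro: 11:00–11:15, 16:30–17:30, 17:45–18:00.
Ravi ∩ Hiro ∩ Anders: 11:00–11:15, 16:30–16:45.
Ravi ∩ Hiro ∩ Anders ∩ Wyatt: 11:00–11:15.
Ravi ∩ Hiro ∩ Anders ∩ Wyatt ∩ Ines: 11:00–11:15.
Single common window of 15 minutes.

15 minutes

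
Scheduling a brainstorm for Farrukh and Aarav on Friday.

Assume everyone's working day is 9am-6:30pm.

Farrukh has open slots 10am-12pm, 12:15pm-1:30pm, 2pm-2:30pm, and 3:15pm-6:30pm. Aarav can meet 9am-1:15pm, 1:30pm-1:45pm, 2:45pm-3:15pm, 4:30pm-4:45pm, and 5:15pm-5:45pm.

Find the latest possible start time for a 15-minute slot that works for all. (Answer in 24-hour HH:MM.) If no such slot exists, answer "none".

Farrukh ∩ Aarav: 10:00–12:00, 12:15–13:15, 16:30–16:45, 17:15–17:45.
Windows ≥ 15 min: 10:00–12:00, 12:15–13:15, 16:30–16:45, 17:15–17:45.
Latest start in the last window 17:15–17:45 is 17:45 − 15 min = 17:30.

17:30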